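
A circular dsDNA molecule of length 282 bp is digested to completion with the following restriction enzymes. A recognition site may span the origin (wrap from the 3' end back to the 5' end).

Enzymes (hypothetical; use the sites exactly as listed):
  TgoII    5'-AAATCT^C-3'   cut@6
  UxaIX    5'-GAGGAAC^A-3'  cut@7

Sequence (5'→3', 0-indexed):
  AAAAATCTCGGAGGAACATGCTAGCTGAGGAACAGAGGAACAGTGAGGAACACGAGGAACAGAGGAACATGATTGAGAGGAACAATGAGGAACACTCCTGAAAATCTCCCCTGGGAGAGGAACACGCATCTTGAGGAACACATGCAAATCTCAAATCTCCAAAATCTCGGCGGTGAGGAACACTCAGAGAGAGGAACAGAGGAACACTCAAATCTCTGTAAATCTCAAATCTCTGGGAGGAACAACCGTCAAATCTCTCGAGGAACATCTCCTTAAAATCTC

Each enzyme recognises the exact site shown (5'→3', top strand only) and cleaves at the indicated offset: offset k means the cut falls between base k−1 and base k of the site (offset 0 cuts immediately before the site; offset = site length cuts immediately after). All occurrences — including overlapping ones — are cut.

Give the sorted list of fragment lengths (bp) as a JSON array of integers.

Site scan:
  TgoII AAATCTC/6: at [2, 101, 145, 152, 161, 209, 219, 226, 250, 275] ⇒ [8, 107, 151, 158, 167, 215, 225, 232, 256, 281]
  UxaIX GAGGAACA/7: at [10, 26, 34, 44, 53, 61, 76, 86, 116, 132, 174, 190, 198, 236, 259] ⇒ [17, 33, 41, 51, 60, 68, 83, 93, 123, 139, 181, 197, 205, 243, 266]

Pooled cuts: [8, 17, 33, 41, 51, 60, 68, 83, 93, 107, 123, 139, 151, 158, 167, 181, 197, 205, 215, 225, 232, 243, 256, 266, 281]

Fragments:
  8→17: 9 bp
  17→33: 16 bp
  33→41: 8 bp
  41→51: 10 bp
  51→60: 9 bp
  60→68: 8 bp
  68→83: 15 bp
  83→93: 10 bp
  93→107: 14 bp
  107→123: 16 bp
  123→139: 16 bp
  139→151: 12 bp
  151→158: 7 bp
  158→167: 9 bp
  167→181: 14 bp
  181→197: 16 bp
  197→205: 8 bp
  205→215: 10 bp
  215→225: 10 bp
  225→232: 7 bp
  232→243: 11 bp
  243→256: 13 bp
  256→266: 10 bp
  266→281: 15 bp
  281→8 (wrap): 282-281+8 = 9 bp

[7,7,8,8,8,9,9,9,9,10,10,10,10,10,11,12,13,14,14,15,15,16,16,16,16]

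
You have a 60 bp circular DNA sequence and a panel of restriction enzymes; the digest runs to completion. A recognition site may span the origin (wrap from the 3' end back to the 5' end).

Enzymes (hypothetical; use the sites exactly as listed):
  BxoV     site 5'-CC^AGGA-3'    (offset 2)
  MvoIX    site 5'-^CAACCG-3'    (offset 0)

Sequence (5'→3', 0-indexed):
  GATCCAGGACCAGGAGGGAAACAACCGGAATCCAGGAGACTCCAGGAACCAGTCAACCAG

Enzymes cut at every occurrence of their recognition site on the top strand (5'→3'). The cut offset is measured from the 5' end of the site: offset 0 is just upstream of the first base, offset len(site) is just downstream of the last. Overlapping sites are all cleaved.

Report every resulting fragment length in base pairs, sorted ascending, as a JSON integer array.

[6,7,10,10,12,15]

Scan for sites:
  BxoV (CCAGGA, off=2): starts [3, 9, 31, 41, 56] → cuts [5, 11, 33, 43, 58]
  MvoIX (CAACCG, off=0): starts [21] → cuts [21]

All cut coordinates (distinct, sorted): [5, 11, 21, 33, 43, 58]

Fragments:
  5→11: 6 bp
  11→21: 10 bp
  21→33: 12 bp
  33→43: 10 bp
  43→58: 15 bp
  58→5 (wrap): 60-58+5 = 7 bp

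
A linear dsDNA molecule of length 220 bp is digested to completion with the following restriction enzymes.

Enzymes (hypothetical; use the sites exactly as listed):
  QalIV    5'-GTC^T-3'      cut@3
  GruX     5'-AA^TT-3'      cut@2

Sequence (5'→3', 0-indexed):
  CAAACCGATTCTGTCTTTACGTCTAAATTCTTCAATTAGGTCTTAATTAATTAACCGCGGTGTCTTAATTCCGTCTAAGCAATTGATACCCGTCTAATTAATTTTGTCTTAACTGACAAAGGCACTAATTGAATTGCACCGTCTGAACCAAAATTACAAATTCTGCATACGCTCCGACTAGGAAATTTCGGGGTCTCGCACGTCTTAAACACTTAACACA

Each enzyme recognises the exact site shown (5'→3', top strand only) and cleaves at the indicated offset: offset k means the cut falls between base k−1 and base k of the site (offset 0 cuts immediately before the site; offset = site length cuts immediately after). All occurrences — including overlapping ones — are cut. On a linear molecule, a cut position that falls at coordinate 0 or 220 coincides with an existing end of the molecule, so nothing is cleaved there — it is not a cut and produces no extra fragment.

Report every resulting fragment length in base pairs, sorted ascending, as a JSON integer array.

[3,4,4,4,4,4,5,7,7,7,7,7,8,8,9,10,10,10,12,14,15,16,20,25]

Per-enzyme occurrences:
  QalIV (GTCT, off=3): starts [12, 20, 39, 61, 72, 91, 105, 140, 192, 201] → cuts [15, 23, 42, 64, 75, 94, 108, 143, 195, 204]
  GruX (AATT, off=2): starts [25, 33, 44, 48, 66, 80, 95, 99, 126, 131, 151, 158, 183] → cuts [27, 35, 46, 50, 68, 82, 97, 101, 128, 133, 153, 160, 185]

Pooled cuts: [15, 23, 27, 35, 42, 46, 50, 64, 68, 75, 82, 94, 97, 101, 108, 128, 133, 143, 153, 160, 185, 195, 204]

Fragments:
  [0,15): 15 bp
  [15,23): 8 bp
  [23,27): 4 bp
  [27,35): 8 bp
  [35,42): 7 bp
  [42,46): 4 bp
  [46,50): 4 bp
  [50,64): 14 bp
  [64,68): 4 bp
  [68,75): 7 bp
  [75,82): 7 bp
  [82,94): 12 bp
  [94,97): 3 bp
  [97,101): 4 bp
  [101,108): 7 bp
  [108,128): 20 bp
  [128,133): 5 bp
  [133,143): 10 bp
  [143,153): 10 bp
  [153,160): 7 bp
  [160,185): 25 bp
  [185,195): 10 bp
  [195,204): 9 bp
  [204,220): 16 bp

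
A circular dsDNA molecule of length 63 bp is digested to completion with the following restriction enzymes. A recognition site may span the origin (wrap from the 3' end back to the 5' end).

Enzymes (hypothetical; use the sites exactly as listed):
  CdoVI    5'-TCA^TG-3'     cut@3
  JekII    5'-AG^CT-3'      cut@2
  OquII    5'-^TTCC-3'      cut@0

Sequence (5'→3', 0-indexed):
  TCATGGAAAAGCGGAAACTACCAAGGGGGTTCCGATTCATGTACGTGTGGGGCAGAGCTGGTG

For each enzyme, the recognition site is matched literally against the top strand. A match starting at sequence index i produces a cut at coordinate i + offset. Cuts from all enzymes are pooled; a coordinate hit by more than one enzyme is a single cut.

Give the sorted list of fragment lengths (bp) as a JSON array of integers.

[9,10,18,26]

Site scan:
  CdoVI TCATG/3: at [0, 36] ⇒ [3, 39]
  JekII AGCT/2: at [55] ⇒ [57]
  OquII TTCC/0: at [29] ⇒ [29]

Pooled cuts: [3, 29, 39, 57]

Fragments:
  3→29: 26 bp
  29→39: 10 bp
  39→57: 18 bp
  57→3 (wrap): 63-57+3 = 9 bp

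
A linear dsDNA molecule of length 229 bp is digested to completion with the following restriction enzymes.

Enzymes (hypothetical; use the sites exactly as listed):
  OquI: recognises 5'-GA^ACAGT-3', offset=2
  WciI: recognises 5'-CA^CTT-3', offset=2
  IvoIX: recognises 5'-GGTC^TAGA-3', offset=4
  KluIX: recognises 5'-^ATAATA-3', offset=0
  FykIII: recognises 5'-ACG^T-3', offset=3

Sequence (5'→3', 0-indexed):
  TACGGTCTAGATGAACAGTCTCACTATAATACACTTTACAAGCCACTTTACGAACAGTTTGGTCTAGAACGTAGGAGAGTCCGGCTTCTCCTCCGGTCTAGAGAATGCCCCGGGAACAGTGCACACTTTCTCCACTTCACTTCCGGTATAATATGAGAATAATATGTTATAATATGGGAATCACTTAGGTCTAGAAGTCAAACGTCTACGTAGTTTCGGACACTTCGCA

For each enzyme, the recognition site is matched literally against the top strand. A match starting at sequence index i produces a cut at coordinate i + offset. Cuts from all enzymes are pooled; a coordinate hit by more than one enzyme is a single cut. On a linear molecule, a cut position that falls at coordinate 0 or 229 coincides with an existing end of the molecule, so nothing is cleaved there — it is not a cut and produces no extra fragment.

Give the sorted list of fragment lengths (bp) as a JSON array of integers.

Per-enzyme occurrences:
  OquI GAACAGT/2: at [12, 51, 113] ⇒ [14, 53, 115]
  WciI CACTT/2: at [31, 43, 123, 132, 137, 181, 220] ⇒ [33, 45, 125, 134, 139, 183, 222]
  IvoIX GGTCTAGA/4: at [3, 60, 94, 187] ⇒ [7, 64, 98, 191]
  KluIX ATAATA/0: at [25, 147, 158, 168] ⇒ [25, 147, 158, 168]
  FykIII ACGT/3: at [68, 201, 207] ⇒ [71, 204, 210]

All cut coordinates (distinct, sorted): [7, 14, 25, 33, 45, 53, 64, 71, 98, 115, 125, 134, 139, 147, 158, 168, 183, 191, 204, 210, 222]

Fragments:
  [0,7): 7 bp
  [7,14): 7 bp
  [14,25): 11 bp
  [25,33): 8 bp
  [33,45): 12 bp
  [45,53): 8 bp
  [53,64): 11 bp
  [64,71): 7 bp
  [71,98): 27 bp
  [98,115): 17 bp
  [115,125): 10 bp
  [125,134): 9 bp
  [134,139): 5 bp
  [139,147): 8 bp
  [147,158): 11 bp
  [158,168): 10 bp
  [168,183): 15 bp
  [183,191): 8 bp
  [191,204): 13 bp
  [204,210): 6 bp
  [210,222): 12 bp
  [222,229): 7 bp

[5,6,7,7,7,7,8,8,8,8,9,10,10,11,11,11,12,12,13,15,17,27]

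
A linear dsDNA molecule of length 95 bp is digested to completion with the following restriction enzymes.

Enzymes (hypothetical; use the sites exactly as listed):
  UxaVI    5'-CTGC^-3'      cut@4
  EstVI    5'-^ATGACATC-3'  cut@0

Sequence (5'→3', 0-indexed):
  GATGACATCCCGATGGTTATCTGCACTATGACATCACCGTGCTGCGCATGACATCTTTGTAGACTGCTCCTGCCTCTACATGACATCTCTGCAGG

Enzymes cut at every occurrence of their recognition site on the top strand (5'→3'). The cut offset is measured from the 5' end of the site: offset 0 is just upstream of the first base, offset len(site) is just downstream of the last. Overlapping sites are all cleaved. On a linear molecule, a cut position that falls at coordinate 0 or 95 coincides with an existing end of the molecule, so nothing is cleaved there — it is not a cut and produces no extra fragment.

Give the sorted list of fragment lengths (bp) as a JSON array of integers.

[1,2,3,3,6,6,13,18,20,23]

Site scan:
  UxaVI CTGC/4: at [20, 41, 63, 69, 88] ⇒ [24, 45, 67, 73, 92]
  EstVI ATGACATC/0: at [1, 27, 47, 79] ⇒ [1, 27, 47, 79]

All cut coordinates (distinct, sorted): [1, 24, 27, 45, 47, 67, 73, 79, 92]

Fragment lengths:
  [0,1): 1 bp
  [1,24): 23 bp
  [24,27): 3 bp
  [27,45): 18 bp
  [45,47): 2 bp
  [47,67): 20 bp
  [67,73): 6 bp
  [73,79): 6 bp
  [79,92): 13 bp
  [92,95): 3 bp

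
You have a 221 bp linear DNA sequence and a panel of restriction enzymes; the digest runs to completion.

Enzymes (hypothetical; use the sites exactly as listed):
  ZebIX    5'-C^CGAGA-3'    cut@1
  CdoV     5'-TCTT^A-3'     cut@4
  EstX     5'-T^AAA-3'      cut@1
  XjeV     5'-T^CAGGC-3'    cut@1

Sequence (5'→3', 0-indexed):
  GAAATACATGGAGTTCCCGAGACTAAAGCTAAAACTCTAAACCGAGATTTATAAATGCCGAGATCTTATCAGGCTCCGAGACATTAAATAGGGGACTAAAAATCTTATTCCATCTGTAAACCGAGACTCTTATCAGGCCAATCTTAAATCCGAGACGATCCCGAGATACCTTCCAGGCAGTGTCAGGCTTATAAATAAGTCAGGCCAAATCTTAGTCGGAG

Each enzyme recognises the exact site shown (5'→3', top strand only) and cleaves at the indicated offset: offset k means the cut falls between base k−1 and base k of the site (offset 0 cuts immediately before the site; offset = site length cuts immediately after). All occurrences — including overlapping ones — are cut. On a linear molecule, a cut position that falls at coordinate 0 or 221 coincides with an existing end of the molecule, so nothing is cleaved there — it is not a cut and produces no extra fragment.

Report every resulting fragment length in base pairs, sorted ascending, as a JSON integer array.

[2,2,4,4,5,6,6,7,7,8,8,8,9,9,9,9,10,10,11,11,12,12,13,17,22]

Per-enzyme occurrences:
  ZebIX (CCGAGA, off=1): starts [16, 41, 57, 75, 120, 149, 160] → cuts [17, 42, 58, 76, 121, 150, 161]
  CdoV (TCTTA, off=4): starts [63, 102, 127, 141, 209] → cuts [67, 106, 131, 145, 213]
  EstX (TAAA, off=1): starts [23, 29, 37, 51, 84, 96, 116, 144, 191] → cuts [24, 30, 38, 52, 85, 97, 117, 145, 192]
  XjeV (TCAGGC, off=1): starts [68, 132, 182, 199] → cuts [69, 133, 183, 200]

Pooled cuts: [17, 24, 30, 38, 42, 52, 58, 67, 69, 76, 85, 97, 106, 117, 121, 131, 133, 145, 150, 161, 183, 192, 200, 213]

Fragments:
  [0,17): 17 bp
  [17,24): 7 bp
  [24,30): 6 bp
  [30,38): 8 bp
  [38,42): 4 bp
  [42,52): 10 bp
  [52,58): 6 bp
  [58,67): 9 bp
  [67,69): 2 bp
  [69,76): 7 bp
  [76,85): 9 bp
  [85,97): 12 bp
  [97,106): 9 bp
  [106,117): 11 bp
  [117,121): 4 bp
  [121,131): 10 bp
  [131,133): 2 bp
  [133,145): 12 bp
  [145,150): 5 bp
  [150,161): 11 bp
  [161,183): 22 bp
  [183,192): 9 bp
  [192,200): 8 bp
  [200,213): 13 bp
  [213,221): 8 bp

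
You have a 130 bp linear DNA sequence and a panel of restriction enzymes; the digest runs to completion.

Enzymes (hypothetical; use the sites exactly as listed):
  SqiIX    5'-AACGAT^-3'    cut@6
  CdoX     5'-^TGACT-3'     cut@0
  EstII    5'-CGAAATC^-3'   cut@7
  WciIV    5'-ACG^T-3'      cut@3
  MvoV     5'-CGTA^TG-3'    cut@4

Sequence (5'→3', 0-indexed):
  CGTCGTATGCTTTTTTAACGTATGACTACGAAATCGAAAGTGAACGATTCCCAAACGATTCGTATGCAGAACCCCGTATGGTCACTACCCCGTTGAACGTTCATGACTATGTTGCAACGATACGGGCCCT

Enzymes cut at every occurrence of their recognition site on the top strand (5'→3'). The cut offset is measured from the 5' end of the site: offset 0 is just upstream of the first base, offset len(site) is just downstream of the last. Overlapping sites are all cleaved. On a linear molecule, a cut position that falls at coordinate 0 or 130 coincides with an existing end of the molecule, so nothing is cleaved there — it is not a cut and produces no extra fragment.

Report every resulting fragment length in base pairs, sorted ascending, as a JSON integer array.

Per-enzyme occurrences:
  SqiIX (AACGAT, off=6): starts [42, 53, 115] → cuts [48, 59, 121]
  CdoX (TGACT, off=0): starts [22, 103] → cuts [22, 103]
  EstII (CGAAATC, off=7): starts [28] → cuts [35]
  WciIV (ACGT, off=3): starts [17, 96] → cuts [20, 99]
  MvoV (CGTATG, off=4): starts [3, 18, 60, 74] → cuts [7, 22, 64, 78]

All cut coordinates (distinct, sorted): [7, 20, 22, 35, 48, 59, 64, 78, 99, 103, 121]

Fragment lengths:
  [0,7): 7 bp
  [7,20): 13 bp
  [20,22): 2 bp
  [22,35): 13 bp
  [35,48): 13 bp
  [48,59): 11 bp
  [59,64): 5 bp
  [64,78): 14 bp
  [78,99): 21 bp
  [99,103): 4 bp
  [103,121): 18 bp
  [121,130): 9 bp

[2,4,5,7,9,11,13,13,13,14,18,21]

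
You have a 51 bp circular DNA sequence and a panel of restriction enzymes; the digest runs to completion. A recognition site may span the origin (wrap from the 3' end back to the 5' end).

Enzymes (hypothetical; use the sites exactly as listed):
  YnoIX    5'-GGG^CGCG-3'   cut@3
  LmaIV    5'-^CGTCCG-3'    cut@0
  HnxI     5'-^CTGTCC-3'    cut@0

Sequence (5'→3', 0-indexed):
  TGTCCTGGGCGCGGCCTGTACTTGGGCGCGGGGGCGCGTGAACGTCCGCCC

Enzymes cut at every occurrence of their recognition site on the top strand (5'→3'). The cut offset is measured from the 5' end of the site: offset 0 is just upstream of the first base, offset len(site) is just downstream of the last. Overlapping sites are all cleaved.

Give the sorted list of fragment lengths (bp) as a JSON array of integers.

Site scan:
  YnoIX (GGGCGCG, off=3): starts [6, 23, 31] → cuts [9, 26, 34]
  LmaIV (CGTCCG, off=0): starts [42] → cuts [42]
  HnxI (CTGTCC, off=0): starts [50] → cuts [50]

All cut coordinates (distinct, sorted): [9, 26, 34, 42, 50]

Fragment lengths:
  9→26: 17 bp
  26→34: 8 bp
  34→42: 8 bp
  42→50: 8 bp
  50→9 (wrap): 51-50+9 = 10 bp

[8,8,8,10,17]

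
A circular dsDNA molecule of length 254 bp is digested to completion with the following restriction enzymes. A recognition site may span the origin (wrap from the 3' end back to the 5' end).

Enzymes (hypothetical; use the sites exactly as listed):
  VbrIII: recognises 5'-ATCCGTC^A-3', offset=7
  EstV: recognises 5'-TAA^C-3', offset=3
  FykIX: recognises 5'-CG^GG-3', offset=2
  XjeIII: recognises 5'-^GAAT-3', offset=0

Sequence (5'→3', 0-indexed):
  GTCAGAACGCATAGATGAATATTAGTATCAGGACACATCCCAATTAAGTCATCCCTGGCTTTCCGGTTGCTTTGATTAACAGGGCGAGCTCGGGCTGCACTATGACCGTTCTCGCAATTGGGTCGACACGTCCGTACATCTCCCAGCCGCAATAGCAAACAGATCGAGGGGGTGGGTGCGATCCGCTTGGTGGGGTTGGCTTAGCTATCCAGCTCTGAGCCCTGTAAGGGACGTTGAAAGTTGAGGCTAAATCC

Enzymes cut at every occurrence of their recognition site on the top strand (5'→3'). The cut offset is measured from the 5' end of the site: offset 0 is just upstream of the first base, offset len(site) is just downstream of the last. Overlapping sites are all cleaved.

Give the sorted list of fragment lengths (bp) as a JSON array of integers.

[13,13,63,165]

Scan for sites:
  VbrIII (ATCCGTCA, off=7): starts [250] → cuts [3]
  EstV (TAAC, off=3): starts [76] → cuts [79]
  FykIX (CGGG, off=2): starts [90] → cuts [92]
  XjeIII (GAAT, off=0): starts [16] → cuts [16]

All cut coordinates (distinct, sorted): [3, 16, 79, 92]

Fragment lengths:
  3→16: 13 bp
  16→79: 63 bp
  79→92: 13 bp
  92→3 (wrap): 254-92+3 = 165 bp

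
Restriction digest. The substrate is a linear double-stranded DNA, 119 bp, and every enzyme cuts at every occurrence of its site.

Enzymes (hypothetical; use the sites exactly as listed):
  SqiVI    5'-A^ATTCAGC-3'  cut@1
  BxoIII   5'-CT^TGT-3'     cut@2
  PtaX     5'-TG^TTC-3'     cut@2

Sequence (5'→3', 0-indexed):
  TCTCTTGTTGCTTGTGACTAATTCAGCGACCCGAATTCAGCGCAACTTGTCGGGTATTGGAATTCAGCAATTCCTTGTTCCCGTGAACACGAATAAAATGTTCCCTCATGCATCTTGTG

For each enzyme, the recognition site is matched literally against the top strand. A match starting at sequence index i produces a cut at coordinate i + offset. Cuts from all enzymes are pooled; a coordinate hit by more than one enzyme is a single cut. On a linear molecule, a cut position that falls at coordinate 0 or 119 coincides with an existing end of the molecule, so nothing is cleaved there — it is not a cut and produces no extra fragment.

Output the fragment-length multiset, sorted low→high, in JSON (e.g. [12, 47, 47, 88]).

[2,4,5,7,8,13,14,14,14,15,23]

Scan for sites:
  SqiVI (AATTCAGC, off=1): starts [19, 33, 60] → cuts [20, 34, 61]
  BxoIII (CTTGT, off=2): starts [3, 10, 45, 73, 113] → cuts [5, 12, 47, 75, 115]
  PtaX (TGTTC, off=2): starts [75, 98] → cuts [77, 100]

All cut coordinates (distinct, sorted): [5, 12, 20, 34, 47, 61, 75, 77, 100, 115]

Fragments:
  [0,5): 5 bp
  [5,12): 7 bp
  [12,20): 8 bp
  [20,34): 14 bp
  [34,47): 13 bp
  [47,61): 14 bp
  [61,75): 14 bp
  [75,77): 2 bp
  [77,100): 23 bp
  [100,115): 15 bp
  [115,119): 4 bp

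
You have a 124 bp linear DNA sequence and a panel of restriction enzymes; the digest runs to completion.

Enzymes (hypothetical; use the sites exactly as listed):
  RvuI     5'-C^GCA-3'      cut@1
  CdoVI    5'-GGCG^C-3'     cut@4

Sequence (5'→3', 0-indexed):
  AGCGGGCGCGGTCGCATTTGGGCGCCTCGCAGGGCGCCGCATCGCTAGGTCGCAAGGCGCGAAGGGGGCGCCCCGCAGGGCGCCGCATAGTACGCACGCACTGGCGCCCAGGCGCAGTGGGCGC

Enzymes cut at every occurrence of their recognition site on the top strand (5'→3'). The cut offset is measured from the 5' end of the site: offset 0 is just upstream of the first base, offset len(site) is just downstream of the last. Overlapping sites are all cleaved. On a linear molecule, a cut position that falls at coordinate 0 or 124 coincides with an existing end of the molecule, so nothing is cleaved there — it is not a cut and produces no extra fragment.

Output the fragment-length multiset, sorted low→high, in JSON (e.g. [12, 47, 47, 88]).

Site scan:
  RvuI CGCA/1: at [12, 27, 37, 50, 73, 83, 92, 96, 112] ⇒ [13, 28, 38, 51, 74, 84, 93, 97, 113]
  CdoVI GGCGC/4: at [4, 20, 32, 55, 66, 78, 102, 110, 119] ⇒ [8, 24, 36, 59, 70, 82, 106, 114, 123]

All cut coordinates (distinct, sorted): [8, 13, 24, 28, 36, 38, 51, 59, 70, 74, 82, 84, 93, 97, 106, 113, 114, 123]

Fragment lengths:
  [0,8): 8 bp
  [8,13): 5 bp
  [13,24): 11 bp
  [24,28): 4 bp
  [28,36): 8 bp
  [36,38): 2 bp
  [38,51): 13 bp
  [51,59): 8 bp
  [59,70): 11 bp
  [70,74): 4 bp
  [74,82): 8 bp
  [82,84): 2 bp
  [84,93): 9 bp
  [93,97): 4 bp
  [97,106): 9 bp
  [106,113): 7 bp
  [113,114): 1 bp
  [114,123): 9 bp
  [123,124): 1 bp

[1,1,2,2,4,4,4,5,7,8,8,8,8,9,9,9,11,11,13]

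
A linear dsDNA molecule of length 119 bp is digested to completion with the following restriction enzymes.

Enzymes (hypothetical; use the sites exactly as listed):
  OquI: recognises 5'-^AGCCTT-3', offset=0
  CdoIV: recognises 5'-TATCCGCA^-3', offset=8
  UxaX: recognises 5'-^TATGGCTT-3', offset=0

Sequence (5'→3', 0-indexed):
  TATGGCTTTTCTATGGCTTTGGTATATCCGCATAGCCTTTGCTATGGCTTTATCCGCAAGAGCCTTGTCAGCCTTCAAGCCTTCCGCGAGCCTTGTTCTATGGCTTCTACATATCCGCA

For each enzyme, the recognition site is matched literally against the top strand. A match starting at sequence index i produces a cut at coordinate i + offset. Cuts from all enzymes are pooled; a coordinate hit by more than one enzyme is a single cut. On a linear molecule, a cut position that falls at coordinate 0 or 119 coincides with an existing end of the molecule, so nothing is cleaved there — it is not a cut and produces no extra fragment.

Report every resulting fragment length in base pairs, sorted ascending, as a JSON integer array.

[1,2,8,9,9,10,11,11,16,21,21]

Site scan:
  OquI AGCCTT/0: at [33, 60, 69, 77, 88] ⇒ [33, 60, 69, 77, 88]
  CdoIV TATCCGCA/8: at [24, 50, 111] ⇒ [32, 58] (position 119 is a terminus of the linear molecule — no cut)
  UxaX TATGGCTT/0: at [0, 11, 42, 98] ⇒ [11, 42, 98] (position 0 is a terminus of the linear molecule — no cut)

All cut coordinates (distinct, sorted): [11, 32, 33, 42, 58, 60, 69, 77, 88, 98]

Fragment lengths:
  [0,11): 11 bp
  [11,32): 21 bp
  [32,33): 1 bp
  [33,42): 9 bp
  [42,58): 16 bp
  [58,60): 2 bp
  [60,69): 9 bp
  [69,77): 8 bp
  [77,88): 11 bp
  [88,98): 10 bp
  [98,119): 21 bp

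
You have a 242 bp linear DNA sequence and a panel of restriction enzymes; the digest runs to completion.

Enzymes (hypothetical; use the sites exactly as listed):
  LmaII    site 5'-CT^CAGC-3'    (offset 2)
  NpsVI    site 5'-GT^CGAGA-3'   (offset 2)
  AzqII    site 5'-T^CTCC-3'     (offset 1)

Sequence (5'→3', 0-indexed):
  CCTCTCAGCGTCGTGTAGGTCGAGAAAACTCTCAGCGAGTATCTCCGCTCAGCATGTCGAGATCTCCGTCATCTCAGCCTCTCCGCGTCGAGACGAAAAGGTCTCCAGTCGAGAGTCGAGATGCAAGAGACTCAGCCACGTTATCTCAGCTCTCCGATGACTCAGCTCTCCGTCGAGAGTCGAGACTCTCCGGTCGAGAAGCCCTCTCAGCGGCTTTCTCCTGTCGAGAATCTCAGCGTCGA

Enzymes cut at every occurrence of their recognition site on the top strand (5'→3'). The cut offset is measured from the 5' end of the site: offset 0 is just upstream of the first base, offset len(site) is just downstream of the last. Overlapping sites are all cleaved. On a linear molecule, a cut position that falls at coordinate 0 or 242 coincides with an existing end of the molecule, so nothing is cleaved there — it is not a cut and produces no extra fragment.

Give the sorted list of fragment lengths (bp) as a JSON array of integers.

Scan for sites:
  LmaII CTCAGC/2: at [3, 30, 47, 72, 130, 144, 160, 205, 231] ⇒ [5, 32, 49, 74, 132, 146, 162, 207, 233]
  NpsVI GTCGAGA/2: at [18, 55, 86, 107, 114, 171, 178, 192, 222] ⇒ [20, 57, 88, 109, 116, 173, 180, 194, 224]
  AzqII TCTCC/1: at [41, 62, 79, 101, 150, 166, 186, 216] ⇒ [42, 63, 80, 102, 151, 167, 187, 217]

Pooled cuts: [5, 20, 32, 42, 49, 57, 63, 74, 80, 88, 102, 109, 116, 132, 146, 151, 162, 167, 173, 180, 187, 194, 207, 217, 224, 233]

Fragment lengths:
  [0,5): 5 bp
  [5,20): 15 bp
  [20,32): 12 bp
  [32,42): 10 bp
  [42,49): 7 bp
  [49,57): 8 bp
  [57,63): 6 bp
  [63,74): 11 bp
  [74,80): 6 bp
  [80,88): 8 bp
  [88,102): 14 bp
  [102,109): 7 bp
  [109,116): 7 bp
  [116,132): 16 bp
  [132,146): 14 bp
  [146,151): 5 bp
  [151,162): 11 bp
  [162,167): 5 bp
  [167,173): 6 bp
  [173,180): 7 bp
  [180,187): 7 bp
  [187,194): 7 bp
  [194,207): 13 bp
  [207,217): 10 bp
  [217,224): 7 bp
  [224,233): 9 bp
  [233,242): 9 bp

[5,5,5,6,6,6,7,7,7,7,7,7,7,8,8,9,9,10,10,11,11,12,13,14,14,15,16]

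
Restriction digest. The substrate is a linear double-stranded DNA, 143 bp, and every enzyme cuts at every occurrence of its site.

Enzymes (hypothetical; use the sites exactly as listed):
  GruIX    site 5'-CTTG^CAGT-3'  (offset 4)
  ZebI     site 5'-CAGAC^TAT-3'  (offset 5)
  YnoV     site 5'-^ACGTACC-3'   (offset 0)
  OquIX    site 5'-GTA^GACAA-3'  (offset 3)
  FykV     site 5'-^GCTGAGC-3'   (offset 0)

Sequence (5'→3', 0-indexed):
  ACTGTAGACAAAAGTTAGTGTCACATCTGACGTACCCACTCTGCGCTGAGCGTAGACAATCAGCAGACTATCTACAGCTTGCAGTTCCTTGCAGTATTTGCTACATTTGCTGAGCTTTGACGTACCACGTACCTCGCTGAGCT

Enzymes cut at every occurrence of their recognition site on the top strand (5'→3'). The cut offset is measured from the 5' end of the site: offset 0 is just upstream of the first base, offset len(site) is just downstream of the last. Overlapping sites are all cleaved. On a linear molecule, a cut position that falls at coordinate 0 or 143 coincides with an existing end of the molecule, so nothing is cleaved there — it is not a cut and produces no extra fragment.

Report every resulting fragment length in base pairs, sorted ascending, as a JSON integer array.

Per-enzyme occurrences:
  GruIX (CTTGCAGT, off=4): starts [77, 87] → cuts [81, 91]
  ZebI (CAGACTAT, off=5): starts [63] → cuts [68]
  YnoV (ACGTACC, off=0): starts [29, 119, 126] → cuts [29, 119, 126]
  OquIX (GTAGACAA, off=3): starts [3, 51] → cuts [6, 54]
  FykV (GCTGAGC, off=0): starts [44, 108, 135] → cuts [44, 108, 135]

All cut coordinates (distinct, sorted): [6, 29, 44, 54, 68, 81, 91, 108, 119, 126, 135]

Fragments:
  [0,6): 6 bp
  [6,29): 23 bp
  [29,44): 15 bp
  [44,54): 10 bp
  [54,68): 14 bp
  [68,81): 13 bp
  [81,91): 10 bp
  [91,108): 17 bp
  [108,119): 11 bp
  [119,126): 7 bp
  [126,135): 9 bp
  [135,143): 8 bp

[6,7,8,9,10,10,11,13,14,15,17,23]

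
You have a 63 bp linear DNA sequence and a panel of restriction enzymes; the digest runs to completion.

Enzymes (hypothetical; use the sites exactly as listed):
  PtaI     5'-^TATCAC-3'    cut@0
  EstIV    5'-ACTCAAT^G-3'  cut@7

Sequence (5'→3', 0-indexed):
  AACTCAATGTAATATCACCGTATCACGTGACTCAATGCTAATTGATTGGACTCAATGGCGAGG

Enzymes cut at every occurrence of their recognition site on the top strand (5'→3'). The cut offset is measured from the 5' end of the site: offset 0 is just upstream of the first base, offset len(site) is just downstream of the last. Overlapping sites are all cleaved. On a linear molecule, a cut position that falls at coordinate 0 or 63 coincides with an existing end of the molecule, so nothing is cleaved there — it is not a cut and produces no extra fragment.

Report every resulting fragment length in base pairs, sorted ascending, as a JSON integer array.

Per-enzyme occurrences:
  PtaI (TATCAC, off=0): starts [12, 20] → cuts [12, 20]
  EstIV (ACTCAATG, off=7): starts [1, 29, 49] → cuts [8, 36, 56]

Pooled cuts: [8, 12, 20, 36, 56]

Fragment lengths:
  [0,8): 8 bp
  [8,12): 4 bp
  [12,20): 8 bp
  [20,36): 16 bp
  [36,56): 20 bp
  [56,63): 7 bp

[4,7,8,8,16,20]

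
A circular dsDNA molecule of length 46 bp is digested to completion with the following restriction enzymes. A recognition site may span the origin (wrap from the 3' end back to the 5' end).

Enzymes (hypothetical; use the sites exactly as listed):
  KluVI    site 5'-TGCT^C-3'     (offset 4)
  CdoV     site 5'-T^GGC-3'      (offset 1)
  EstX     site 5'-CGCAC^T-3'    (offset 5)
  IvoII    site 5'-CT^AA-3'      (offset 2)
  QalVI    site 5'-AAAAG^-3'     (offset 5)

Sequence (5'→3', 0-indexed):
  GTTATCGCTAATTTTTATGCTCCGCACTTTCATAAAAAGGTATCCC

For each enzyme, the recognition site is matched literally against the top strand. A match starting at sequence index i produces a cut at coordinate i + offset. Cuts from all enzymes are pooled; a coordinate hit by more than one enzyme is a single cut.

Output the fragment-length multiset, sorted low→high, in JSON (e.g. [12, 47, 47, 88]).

[6,12,12,16]

Site scan:
  KluVI TGCTC/4: at [17] ⇒ [21]
  CdoV (TGGC, off=1): no sites
  EstX CGCACT/5: at [22] ⇒ [27]
  IvoII CTAA/2: at [7] ⇒ [9]
  QalVI AAAAG/5: at [34] ⇒ [39]

Pooled cuts: [9, 21, 27, 39]

Fragments:
  9→21: 12 bp
  21→27: 6 bp
  27→39: 12 bp
  39→9 (wrap): 46-39+9 = 16 bp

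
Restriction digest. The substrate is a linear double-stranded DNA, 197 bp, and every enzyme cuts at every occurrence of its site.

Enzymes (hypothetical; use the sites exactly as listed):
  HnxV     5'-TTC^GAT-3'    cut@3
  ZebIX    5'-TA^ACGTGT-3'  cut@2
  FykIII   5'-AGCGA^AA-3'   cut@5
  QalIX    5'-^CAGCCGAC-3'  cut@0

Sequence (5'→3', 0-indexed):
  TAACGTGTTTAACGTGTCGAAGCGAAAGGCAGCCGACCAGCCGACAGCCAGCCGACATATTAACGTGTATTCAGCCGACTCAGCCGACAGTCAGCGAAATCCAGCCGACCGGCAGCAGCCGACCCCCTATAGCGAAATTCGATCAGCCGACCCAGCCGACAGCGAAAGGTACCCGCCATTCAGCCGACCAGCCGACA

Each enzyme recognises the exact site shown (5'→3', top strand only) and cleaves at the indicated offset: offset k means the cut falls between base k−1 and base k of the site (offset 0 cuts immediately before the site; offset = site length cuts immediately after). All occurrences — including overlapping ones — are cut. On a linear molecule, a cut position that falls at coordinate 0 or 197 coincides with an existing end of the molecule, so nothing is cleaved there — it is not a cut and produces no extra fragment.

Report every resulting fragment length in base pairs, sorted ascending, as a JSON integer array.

Per-enzyme occurrences:
  HnxV TTCGAT/3: at [137] ⇒ [140]
  ZebIX TAACGTGT/2: at [0, 9, 60] ⇒ [2, 11, 62]
  FykIII AGCGAAA/5: at [20, 92, 130, 160] ⇒ [25, 97, 135, 165]
  QalIX CAGCCGAC/0: at [29, 37, 48, 71, 80, 101, 115, 143, 152, 180, 188] ⇒ [29, 37, 48, 71, 80, 101, 115, 143, 152, 180, 188]

All cut coordinates (distinct, sorted): [2, 11, 25, 29, 37, 48, 62, 71, 80, 97, 101, 115, 135, 140, 143, 152, 165, 180, 188]

Fragment lengths:
  [0,2): 2 bp
  [2,11): 9 bp
  [11,25): 14 bp
  [25,29): 4 bp
  [29,37): 8 bp
  [37,48): 11 bp
  [48,62): 14 bp
  [62,71): 9 bp
  [71,80): 9 bp
  [80,97): 17 bp
  [97,101): 4 bp
  [101,115): 14 bp
  [115,135): 20 bp
  [135,140): 5 bp
  [140,143): 3 bp
  [143,152): 9 bp
  [152,165): 13 bp
  [165,180): 15 bp
  [180,188): 8 bp
  [188,197): 9 bp

[2,3,4,4,5,8,8,9,9,9,9,9,11,13,14,14,14,15,17,20]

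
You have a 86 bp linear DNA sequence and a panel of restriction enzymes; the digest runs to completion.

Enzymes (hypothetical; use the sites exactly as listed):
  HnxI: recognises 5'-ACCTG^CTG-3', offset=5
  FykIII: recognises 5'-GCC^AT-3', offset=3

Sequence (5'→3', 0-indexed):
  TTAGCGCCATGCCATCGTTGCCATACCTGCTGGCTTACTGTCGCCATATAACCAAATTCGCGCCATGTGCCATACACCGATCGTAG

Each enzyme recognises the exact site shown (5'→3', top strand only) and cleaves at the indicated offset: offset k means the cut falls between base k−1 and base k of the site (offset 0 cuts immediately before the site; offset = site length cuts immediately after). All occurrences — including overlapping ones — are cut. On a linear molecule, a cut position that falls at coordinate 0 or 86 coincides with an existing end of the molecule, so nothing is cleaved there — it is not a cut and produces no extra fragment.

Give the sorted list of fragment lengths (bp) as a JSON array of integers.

Scan for sites:
  HnxI ACCTGCTG/5: at [24] ⇒ [29]
  FykIII GCCAT/3: at [5, 10, 19, 42, 61, 68] ⇒ [8, 13, 22, 45, 64, 71]

Pooled cuts: [8, 13, 22, 29, 45, 64, 71]

Fragments:
  [0,8): 8 bp
  [8,13): 5 bp
  [13,22): 9 bp
  [22,29): 7 bp
  [29,45): 16 bp
  [45,64): 19 bp
  [64,71): 7 bp
  [71,86): 15 bp

[5,7,7,8,9,15,16,19]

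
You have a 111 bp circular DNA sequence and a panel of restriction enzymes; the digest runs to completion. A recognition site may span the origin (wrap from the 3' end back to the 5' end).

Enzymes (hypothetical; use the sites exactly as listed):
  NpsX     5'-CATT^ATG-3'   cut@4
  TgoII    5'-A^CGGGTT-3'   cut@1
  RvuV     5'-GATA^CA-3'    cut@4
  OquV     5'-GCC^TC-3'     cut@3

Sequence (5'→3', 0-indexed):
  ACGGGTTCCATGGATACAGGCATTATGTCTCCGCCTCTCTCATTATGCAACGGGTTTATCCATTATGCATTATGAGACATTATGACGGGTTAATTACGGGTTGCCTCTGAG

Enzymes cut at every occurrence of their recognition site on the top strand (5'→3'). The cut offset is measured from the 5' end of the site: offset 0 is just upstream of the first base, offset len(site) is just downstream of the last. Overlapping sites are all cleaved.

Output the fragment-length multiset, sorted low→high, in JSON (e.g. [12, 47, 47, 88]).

[4,6,7,7,8,9,9,10,11,11,14,15]

Scan for sites:
  NpsX CATTATG/4: at [20, 40, 60, 67, 77] ⇒ [24, 44, 64, 71, 81]
  TgoII ACGGGTT/1: at [0, 49, 84, 95] ⇒ [1, 50, 85, 96]
  RvuV GATACA/4: at [12] ⇒ [16]
  OquV GCCTC/3: at [32, 102] ⇒ [35, 105]

Pooled cuts: [1, 16, 24, 35, 44, 50, 64, 71, 81, 85, 96, 105]

Fragments:
  1→16: 15 bp
  16→24: 8 bp
  24→35: 11 bp
  35→44: 9 bp
  44→50: 6 bp
  50→64: 14 bp
  64→71: 7 bp
  71→81: 10 bp
  81→85: 4 bp
  85→96: 11 bp
  96→105: 9 bp
  105→1 (wrap): 111-105+1 = 7 bp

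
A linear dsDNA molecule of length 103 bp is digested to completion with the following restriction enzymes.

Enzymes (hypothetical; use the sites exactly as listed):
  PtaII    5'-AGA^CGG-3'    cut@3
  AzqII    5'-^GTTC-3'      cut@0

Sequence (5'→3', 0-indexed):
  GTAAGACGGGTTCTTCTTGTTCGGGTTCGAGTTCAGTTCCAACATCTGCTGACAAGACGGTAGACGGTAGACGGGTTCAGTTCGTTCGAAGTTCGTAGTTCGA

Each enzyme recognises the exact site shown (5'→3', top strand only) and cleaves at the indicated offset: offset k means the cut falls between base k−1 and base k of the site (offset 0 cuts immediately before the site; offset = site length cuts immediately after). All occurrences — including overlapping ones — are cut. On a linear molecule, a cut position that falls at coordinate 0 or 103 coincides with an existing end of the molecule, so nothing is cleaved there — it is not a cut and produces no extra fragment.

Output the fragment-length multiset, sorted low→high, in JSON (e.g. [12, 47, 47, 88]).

Site scan:
  PtaII AGACGG/3: at [3, 54, 61, 68] ⇒ [6, 57, 64, 71]
  AzqII GTTC/0: at [9, 18, 24, 30, 35, 74, 79, 83, 90, 97] ⇒ [9, 18, 24, 30, 35, 74, 79, 83, 90, 97]

Pooled cuts: [6, 9, 18, 24, 30, 35, 57, 64, 71, 74, 79, 83, 90, 97]

Fragment lengths:
  [0,6): 6 bp
  [6,9): 3 bp
  [9,18): 9 bp
  [18,24): 6 bp
  [24,30): 6 bp
  [30,35): 5 bp
  [35,57): 22 bp
  [57,64): 7 bp
  [64,71): 7 bp
  [71,74): 3 bp
  [74,79): 5 bp
  [79,83): 4 bp
  [83,90): 7 bp
  [90,97): 7 bp
  [97,103): 6 bp

[3,3,4,5,5,6,6,6,6,7,7,7,7,9,22]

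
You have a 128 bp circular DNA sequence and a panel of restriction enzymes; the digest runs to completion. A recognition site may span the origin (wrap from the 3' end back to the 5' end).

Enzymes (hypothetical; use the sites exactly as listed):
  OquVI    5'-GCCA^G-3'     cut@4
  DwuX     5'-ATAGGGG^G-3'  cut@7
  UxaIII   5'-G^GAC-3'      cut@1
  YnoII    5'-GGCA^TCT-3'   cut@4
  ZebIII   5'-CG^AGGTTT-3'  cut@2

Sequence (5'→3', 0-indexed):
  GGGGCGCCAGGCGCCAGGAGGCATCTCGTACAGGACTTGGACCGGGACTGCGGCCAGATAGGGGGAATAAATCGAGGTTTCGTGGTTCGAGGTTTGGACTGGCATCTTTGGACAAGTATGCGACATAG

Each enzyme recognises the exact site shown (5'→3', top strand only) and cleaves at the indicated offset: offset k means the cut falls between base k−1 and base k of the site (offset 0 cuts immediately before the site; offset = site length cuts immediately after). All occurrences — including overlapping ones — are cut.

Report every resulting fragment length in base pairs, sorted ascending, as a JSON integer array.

Scan for sites:
  OquVI (GCCAG, off=4): starts [5, 12, 52] → cuts [9, 16, 56]
  DwuX (ATAGGGGG, off=7): starts [57, 124] → cuts [3, 64]
  UxaIII (GGAC, off=1): starts [32, 38, 44, 95, 109] → cuts [33, 39, 45, 96, 110]
  YnoII (GGCATCT, off=4): starts [19, 100] → cuts [23, 104]
  ZebIII (CGAGGTTT, off=2): starts [72, 87] → cuts [74, 89]

All cut coordinates (distinct, sorted): [3, 9, 16, 23, 33, 39, 45, 56, 64, 74, 89, 96, 104, 110]

Fragment lengths:
  3→9: 6 bp
  9→16: 7 bp
  16→23: 7 bp
  23→33: 10 bp
  33→39: 6 bp
  39→45: 6 bp
  45→56: 11 bp
  56→64: 8 bp
  64→74: 10 bp
  74→89: 15 bp
  89→96: 7 bp
  96→104: 8 bp
  104→110: 6 bp
  110→3 (wrap): 128-110+3 = 21 bp

[6,6,6,6,7,7,7,8,8,10,10,11,15,21]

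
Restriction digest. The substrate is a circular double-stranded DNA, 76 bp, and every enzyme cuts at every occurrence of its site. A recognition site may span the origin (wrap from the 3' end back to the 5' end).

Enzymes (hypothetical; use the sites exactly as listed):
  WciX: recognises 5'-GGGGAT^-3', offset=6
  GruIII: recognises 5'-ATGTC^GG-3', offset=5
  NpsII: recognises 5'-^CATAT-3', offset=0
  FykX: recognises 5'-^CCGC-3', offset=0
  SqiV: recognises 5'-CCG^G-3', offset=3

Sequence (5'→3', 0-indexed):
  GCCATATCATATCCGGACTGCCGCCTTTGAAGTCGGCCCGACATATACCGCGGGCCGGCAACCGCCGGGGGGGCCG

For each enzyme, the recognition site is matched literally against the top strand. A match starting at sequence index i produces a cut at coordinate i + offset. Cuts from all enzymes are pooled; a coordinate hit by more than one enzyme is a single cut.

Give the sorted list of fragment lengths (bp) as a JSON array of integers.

[2,4,5,5,6,6,8,9,10,21]

Scan for sites:
  WciX (GGGGAT, off=6): no sites
  GruIII (ATGTCGG, off=5): no sites
  NpsII CATAT/0: at [2, 7, 41] ⇒ [2, 7, 41]
  FykX CCGC/0: at [20, 47, 61] ⇒ [20, 47, 61]
  SqiV CCGG/3: at [12, 54, 64, 73] ⇒ [0, 15, 57, 67]

Pooled cuts: [0, 2, 7, 15, 20, 41, 47, 57, 61, 67]

Fragments:
  0→2: 2 bp
  2→7: 5 bp
  7→15: 8 bp
  15→20: 5 bp
  20→41: 21 bp
  41→47: 6 bp
  47→57: 10 bp
  57→61: 4 bp
  61→67: 6 bp
  67→0 (wrap): 76-67+0 = 9 bp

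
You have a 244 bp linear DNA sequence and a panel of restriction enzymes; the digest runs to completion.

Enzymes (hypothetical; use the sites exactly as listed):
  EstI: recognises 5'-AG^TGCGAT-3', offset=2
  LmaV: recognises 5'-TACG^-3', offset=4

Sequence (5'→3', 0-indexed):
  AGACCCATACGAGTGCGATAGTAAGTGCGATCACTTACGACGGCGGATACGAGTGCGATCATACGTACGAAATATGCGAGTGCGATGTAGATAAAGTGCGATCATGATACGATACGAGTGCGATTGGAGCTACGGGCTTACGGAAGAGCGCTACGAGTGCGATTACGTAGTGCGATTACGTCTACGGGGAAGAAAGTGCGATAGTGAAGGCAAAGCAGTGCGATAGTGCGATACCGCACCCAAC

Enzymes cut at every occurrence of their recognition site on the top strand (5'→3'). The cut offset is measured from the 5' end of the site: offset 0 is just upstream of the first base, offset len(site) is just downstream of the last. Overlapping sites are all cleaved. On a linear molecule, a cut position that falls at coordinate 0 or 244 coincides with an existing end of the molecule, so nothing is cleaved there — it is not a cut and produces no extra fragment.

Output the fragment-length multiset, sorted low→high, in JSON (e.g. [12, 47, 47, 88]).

[2,2,2,2,3,4,5,6,8,8,10,10,10,11,11,12,12,12,13,14,15,16,16,18,22]

Site scan:
  EstI AGTGCGAT/2: at [11, 23, 51, 78, 94, 116, 155, 168, 194, 216, 224] ⇒ [13, 25, 53, 80, 96, 118, 157, 170, 196, 218, 226]
  LmaV TACG/4: at [7, 35, 47, 61, 65, 107, 112, 130, 138, 151, 163, 176, 182] ⇒ [11, 39, 51, 65, 69, 111, 116, 134, 142, 155, 167, 180, 186]

All cut coordinates (distinct, sorted): [11, 13, 25, 39, 51, 53, 65, 69, 80, 96, 111, 116, 118, 134, 142, 155, 157, 167, 170, 180, 186, 196, 218, 226]

Fragments:
  [0,11): 11 bp
  [11,13): 2 bp
  [13,25): 12 bp
  [25,39): 14 bp
  [39,51): 12 bp
  [51,53): 2 bp
  [53,65): 12 bp
  [65,69): 4 bp
  [69,80): 11 bp
  [80,96): 16 bp
  [96,111): 15 bp
  [111,116): 5 bp
  [116,118): 2 bp
  [118,134): 16 bp
  [134,142): 8 bp
  [142,155): 13 bp
  [155,157): 2 bp
  [157,167): 10 bp
  [167,170): 3 bp
  [170,180): 10 bp
  [180,186): 6 bp
  [186,196): 10 bp
  [196,218): 22 bp
  [218,226): 8 bp
  [226,244): 18 bp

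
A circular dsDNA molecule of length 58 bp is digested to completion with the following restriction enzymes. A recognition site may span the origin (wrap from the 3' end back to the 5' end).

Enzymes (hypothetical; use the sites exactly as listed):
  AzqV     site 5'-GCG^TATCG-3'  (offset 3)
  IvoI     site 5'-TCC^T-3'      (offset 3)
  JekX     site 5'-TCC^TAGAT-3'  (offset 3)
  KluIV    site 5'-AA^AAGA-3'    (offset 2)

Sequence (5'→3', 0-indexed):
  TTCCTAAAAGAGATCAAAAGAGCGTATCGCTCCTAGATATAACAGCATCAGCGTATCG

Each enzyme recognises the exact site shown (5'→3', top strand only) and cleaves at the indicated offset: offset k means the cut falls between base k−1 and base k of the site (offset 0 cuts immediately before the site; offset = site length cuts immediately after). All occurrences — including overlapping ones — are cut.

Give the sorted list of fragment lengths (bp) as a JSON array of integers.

[3,7,9,9,10,20]

Per-enzyme occurrences:
  AzqV GCGTATCG/3: at [21, 50] ⇒ [24, 53]
  IvoI TCCT/3: at [1, 30] ⇒ [4, 33]
  JekX TCCTAGAT/3: at [30] ⇒ [33]
  KluIV AAAAGA/2: at [5, 15] ⇒ [7, 17]

Pooled cuts: [4, 7, 17, 24, 33, 53]

Fragment lengths:
  4→7: 3 bp
  7→17: 10 bp
  17→24: 7 bp
  24→33: 9 bp
  33→53: 20 bp
  53→4 (wrap): 58-53+4 = 9 bp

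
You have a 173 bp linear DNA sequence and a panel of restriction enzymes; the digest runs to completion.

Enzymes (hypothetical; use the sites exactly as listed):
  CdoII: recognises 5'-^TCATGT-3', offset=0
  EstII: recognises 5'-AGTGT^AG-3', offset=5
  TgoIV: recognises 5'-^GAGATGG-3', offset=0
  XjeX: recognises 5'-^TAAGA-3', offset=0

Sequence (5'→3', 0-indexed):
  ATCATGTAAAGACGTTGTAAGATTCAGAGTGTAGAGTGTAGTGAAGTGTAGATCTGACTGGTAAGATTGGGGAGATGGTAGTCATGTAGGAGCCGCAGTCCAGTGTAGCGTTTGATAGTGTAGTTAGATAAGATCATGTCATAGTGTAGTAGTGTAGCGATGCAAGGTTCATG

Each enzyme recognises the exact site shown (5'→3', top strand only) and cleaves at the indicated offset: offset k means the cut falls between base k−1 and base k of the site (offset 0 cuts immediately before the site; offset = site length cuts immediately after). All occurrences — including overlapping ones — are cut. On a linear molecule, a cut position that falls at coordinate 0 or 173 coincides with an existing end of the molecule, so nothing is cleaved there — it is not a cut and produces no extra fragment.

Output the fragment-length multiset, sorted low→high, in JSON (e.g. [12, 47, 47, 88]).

Scan for sites:
  CdoII TCATGT/0: at [1, 81, 133] ⇒ [1, 81, 133]
  EstII AGTGTAG/5: at [27, 34, 44, 101, 116, 142, 150] ⇒ [32, 39, 49, 106, 121, 147, 155]
  TgoIV GAGATGG/0: at [71] ⇒ [71]
  XjeX TAAGA/0: at [17, 61, 128] ⇒ [17, 61, 128]

Pooled cuts: [1, 17, 32, 39, 49, 61, 71, 81, 106, 121, 128, 133, 147, 155]

Fragment lengths:
  [0,1): 1 bp
  [1,17): 16 bp
  [17,32): 15 bp
  [32,39): 7 bp
  [39,49): 10 bp
  [49,61): 12 bp
  [61,71): 10 bp
  [71,81): 10 bp
  [81,106): 25 bp
  [106,121): 15 bp
  [121,128): 7 bp
  [128,133): 5 bp
  [133,147): 14 bp
  [147,155): 8 bp
  [155,173): 18 bp

[1,5,7,7,8,10,10,10,12,14,15,15,16,18,25]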